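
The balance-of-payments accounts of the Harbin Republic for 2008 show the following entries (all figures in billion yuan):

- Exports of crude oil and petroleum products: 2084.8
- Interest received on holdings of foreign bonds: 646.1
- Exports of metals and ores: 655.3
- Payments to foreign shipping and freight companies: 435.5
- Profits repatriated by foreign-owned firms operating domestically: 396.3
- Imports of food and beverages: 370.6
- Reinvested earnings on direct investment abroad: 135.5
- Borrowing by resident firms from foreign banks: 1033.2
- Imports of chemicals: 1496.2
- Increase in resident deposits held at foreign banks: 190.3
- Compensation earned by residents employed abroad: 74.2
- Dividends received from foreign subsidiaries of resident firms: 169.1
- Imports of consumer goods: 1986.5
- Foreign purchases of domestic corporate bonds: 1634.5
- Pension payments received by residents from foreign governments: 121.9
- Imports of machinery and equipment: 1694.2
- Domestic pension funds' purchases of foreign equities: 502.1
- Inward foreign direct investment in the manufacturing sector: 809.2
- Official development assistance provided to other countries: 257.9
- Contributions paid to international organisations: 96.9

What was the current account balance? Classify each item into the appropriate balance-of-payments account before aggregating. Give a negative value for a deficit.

Goods: 2084.8 - 1496.2 - 1694.2 - 370.6 + 655.3 - 1986.5 = -2807.4
Services: -435.5
Primary income: 169.1 + 74.2 + 646.1 + 135.5 - 396.3 = 628.6
Secondary income: -96.9 + 121.9 - 257.9 = -232.9
Current account = (-2807.4) + (-435.5) + 628.6 + (-232.9) = -2847.2
(Excluded from the current account — financial account: borrowing by resident firms from foreign banks 1033.2, increase in resident deposits held at foreign banks 190.3, foreign purchases of domestic corporate bonds 1634.5, domestic pension funds' purchases of foreign equities 502.1, inward foreign direct investment in the manufacturing sector 809.2.)

-2847.2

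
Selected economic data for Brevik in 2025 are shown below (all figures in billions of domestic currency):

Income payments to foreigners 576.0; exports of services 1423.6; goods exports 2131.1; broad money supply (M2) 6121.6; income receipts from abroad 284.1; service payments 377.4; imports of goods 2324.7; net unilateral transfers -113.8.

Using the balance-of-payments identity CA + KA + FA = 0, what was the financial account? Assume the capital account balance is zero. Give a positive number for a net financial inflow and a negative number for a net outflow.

-446.9

Goods balance = 2131.1 - 2324.7 = -193.6
Services balance = 1423.6 - 377.4 = 1046.2
Trade balance (goods + services) = -193.6 + 1046.2 = 852.6
Net primary income = 284.1 - 576.0 = -291.9
Net secondary income = -113.8
Current account = 852.6 + (-291.9) + (-113.8) = 446.9
Financial account = -(446.9) = -446.9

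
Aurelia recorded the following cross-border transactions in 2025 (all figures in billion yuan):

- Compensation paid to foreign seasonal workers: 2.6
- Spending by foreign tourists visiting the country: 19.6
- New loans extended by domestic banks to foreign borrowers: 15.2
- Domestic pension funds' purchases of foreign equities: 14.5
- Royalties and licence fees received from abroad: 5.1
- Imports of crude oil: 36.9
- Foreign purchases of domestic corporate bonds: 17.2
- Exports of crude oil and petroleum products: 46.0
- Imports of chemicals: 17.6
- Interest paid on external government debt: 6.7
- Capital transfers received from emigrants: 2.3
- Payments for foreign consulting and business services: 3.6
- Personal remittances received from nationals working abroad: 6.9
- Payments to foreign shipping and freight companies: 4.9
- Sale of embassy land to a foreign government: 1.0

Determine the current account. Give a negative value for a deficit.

5.3

Goods: -36.9 + 46.0 - 17.6 = -8.5
Services: -3.6 + 5.1 - 4.9 + 19.6 = 16.2
Primary income: -2.6 - 6.7 = -9.3
Secondary income: 6.9
Current account = (-8.5) + 16.2 + (-9.3) + 6.9 = 5.3
(Excluded from the current account — financial account: new loans extended by domestic banks to foreign borrowers 15.2, domestic pension funds' purchases of foreign equities 14.5, foreign purchases of domestic corporate bonds 17.2; capital account: capital transfers received from emigrants 2.3, sale of embassy land to a foreign government 1.0.)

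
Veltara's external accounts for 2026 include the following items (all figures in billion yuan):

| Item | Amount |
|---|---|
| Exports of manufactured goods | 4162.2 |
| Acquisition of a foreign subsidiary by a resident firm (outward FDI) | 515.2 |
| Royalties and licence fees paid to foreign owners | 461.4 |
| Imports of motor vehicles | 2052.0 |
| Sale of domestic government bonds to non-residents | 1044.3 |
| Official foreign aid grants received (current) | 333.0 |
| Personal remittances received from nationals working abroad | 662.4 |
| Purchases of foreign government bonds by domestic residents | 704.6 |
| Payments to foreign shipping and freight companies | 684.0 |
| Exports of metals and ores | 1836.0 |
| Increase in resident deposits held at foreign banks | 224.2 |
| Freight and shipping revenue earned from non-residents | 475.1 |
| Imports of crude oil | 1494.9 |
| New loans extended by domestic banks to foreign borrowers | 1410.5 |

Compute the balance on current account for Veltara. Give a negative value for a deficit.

Goods: 1836.0 + 4162.2 - 2052.0 - 1494.9 = 2451.3
Services: -461.4 + 475.1 - 684.0 = -670.3
Secondary income: 662.4 + 333.0 = 995.4
Current account = 2451.3 + (-670.3) + 995.4 = 2776.4
(Excluded from the current account — financial account: acquisition of a foreign subsidiary by a resident firm (outward FDI) 515.2, sale of domestic government bonds to non-residents 1044.3, purchases of foreign government bonds by domestic residents 704.6, increase in resident deposits held at foreign banks 224.2, new loans extended by domestic banks to foreign borrowers 1410.5.)

2776.4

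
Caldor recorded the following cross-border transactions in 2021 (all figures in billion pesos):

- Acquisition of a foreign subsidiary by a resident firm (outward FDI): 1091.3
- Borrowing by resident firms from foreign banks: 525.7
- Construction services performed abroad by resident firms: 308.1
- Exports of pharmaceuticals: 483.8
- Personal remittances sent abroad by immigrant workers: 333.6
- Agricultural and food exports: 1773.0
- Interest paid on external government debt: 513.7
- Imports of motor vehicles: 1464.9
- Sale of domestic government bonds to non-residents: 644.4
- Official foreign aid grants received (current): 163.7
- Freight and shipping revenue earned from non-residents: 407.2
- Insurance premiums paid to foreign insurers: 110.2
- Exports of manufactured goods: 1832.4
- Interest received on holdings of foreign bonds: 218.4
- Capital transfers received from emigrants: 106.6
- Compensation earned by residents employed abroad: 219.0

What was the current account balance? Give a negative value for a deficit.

2983.2

Goods: 483.8 - 1464.9 + 1773.0 + 1832.4 = 2624.3
Services: 407.2 + 308.1 - 110.2 = 605.1
Primary income: 218.4 - 513.7 + 219.0 = -76.3
Secondary income: -333.6 + 163.7 = -169.9
Current account = 2624.3 + 605.1 + (-76.3) + (-169.9) = 2983.2
(Excluded from the current account — financial account: acquisition of a foreign subsidiary by a resident firm (outward FDI) 1091.3, borrowing by resident firms from foreign banks 525.7, sale of domestic government bonds to non-residents 644.4; capital account: capital transfers received from emigrants 106.6.)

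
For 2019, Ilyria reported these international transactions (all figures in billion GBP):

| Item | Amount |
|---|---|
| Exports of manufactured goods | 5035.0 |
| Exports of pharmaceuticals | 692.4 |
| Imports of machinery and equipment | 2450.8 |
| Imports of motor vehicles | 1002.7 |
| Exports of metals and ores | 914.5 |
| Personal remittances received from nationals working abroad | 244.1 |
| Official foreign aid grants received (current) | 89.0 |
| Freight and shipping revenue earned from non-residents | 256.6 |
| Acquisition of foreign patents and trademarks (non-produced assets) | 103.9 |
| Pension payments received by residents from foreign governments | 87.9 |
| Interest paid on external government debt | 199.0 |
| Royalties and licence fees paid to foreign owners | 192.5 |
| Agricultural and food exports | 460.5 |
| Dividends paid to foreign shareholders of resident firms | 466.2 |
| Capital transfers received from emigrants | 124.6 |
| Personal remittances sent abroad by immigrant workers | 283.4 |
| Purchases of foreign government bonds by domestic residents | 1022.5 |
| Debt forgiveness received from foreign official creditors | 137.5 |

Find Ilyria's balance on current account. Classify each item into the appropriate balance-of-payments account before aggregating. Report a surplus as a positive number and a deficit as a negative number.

3185.4

Goods: -2450.8 + 692.4 + 460.5 + 5035.0 + 914.5 - 1002.7 = 3648.9
Services: 256.6 - 192.5 = 64.1
Primary income: -199.0 - 466.2 = -665.2
Secondary income: -283.4 + 87.9 + 244.1 + 89.0 = 137.6
Current account = 3648.9 + 64.1 + (-665.2) + 137.6 = 3185.4
(Excluded from the current account — capital account: acquisition of foreign patents and trademarks (non-produced assets) 103.9, capital transfers received from emigrants 124.6, debt forgiveness received from foreign official creditors 137.5; financial account: purchases of foreign government bonds by domestic residents 1022.5.)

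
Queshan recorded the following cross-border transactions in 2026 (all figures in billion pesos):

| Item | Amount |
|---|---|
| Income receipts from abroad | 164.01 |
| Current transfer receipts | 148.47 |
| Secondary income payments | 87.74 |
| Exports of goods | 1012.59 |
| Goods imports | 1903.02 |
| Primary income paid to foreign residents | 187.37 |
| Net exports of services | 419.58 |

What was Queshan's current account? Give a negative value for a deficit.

-433.48

Goods balance = 1012.59 - 1903.02 = -890.43
Services balance = 419.58
Trade balance (goods + services) = -890.43 + 419.58 = -470.85
Net primary income = 164.01 - 187.37 = -23.36
Net secondary income = 148.47 - 87.74 = 60.73
Current account = -470.85 + (-23.36) + 60.73 = -433.48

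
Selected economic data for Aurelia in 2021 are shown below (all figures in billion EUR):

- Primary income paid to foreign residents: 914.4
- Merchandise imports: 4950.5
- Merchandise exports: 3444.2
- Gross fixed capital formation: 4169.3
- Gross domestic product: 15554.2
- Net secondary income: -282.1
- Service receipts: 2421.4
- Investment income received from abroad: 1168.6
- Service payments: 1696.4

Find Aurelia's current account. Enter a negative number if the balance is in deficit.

-809.2

Goods balance = 3444.2 - 4950.5 = -1506.3
Services balance = 2421.4 - 1696.4 = 725.0
Trade balance (goods + services) = -1506.3 + 725.0 = -781.3
Net primary income = 1168.6 - 914.4 = 254.2
Net secondary income = -282.1
Current account = -781.3 + 254.2 + (-282.1) = -809.2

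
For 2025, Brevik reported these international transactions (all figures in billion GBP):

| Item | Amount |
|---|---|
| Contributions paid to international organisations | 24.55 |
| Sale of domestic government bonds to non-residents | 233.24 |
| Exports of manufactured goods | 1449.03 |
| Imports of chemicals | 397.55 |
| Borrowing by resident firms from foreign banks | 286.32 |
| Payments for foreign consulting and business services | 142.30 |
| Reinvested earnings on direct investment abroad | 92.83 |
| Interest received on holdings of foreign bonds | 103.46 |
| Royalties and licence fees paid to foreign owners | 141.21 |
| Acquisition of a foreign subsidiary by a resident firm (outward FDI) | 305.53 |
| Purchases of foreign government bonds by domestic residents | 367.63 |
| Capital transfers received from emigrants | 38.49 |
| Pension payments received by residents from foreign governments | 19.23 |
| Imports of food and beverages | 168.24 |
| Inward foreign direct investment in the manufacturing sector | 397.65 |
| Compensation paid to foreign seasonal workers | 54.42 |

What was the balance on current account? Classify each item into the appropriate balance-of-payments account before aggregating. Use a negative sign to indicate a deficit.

736.28

Goods: -397.55 - 168.24 + 1449.03 = 883.24
Services: -141.21 - 142.30 = -283.51
Primary income: 92.83 - 54.42 + 103.46 = 141.87
Secondary income: 19.23 - 24.55 = -5.32
Current account = 883.24 + (-283.51) + 141.87 + (-5.32) = 736.28
(Excluded from the current account — financial account: sale of domestic government bonds to non-residents 233.24, borrowing by resident firms from foreign banks 286.32, acquisition of a foreign subsidiary by a resident firm (outward FDI) 305.53, purchases of foreign government bonds by domestic residents 367.63, inward foreign direct investment in the manufacturing sector 397.65; capital account: capital transfers received from emigrants 38.49.)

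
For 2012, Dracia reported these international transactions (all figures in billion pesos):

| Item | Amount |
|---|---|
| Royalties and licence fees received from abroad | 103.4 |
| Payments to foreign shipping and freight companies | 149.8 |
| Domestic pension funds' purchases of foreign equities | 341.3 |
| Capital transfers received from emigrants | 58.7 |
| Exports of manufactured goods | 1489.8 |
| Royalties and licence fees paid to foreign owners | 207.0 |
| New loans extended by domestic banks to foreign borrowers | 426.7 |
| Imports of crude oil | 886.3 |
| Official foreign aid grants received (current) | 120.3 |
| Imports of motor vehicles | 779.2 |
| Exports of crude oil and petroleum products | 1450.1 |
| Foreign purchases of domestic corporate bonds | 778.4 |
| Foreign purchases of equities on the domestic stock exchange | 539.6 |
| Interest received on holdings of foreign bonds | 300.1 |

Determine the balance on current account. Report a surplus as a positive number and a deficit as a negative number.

Goods: 1450.1 - 779.2 + 1489.8 - 886.3 = 1274.4
Services: 103.4 - 149.8 - 207.0 = -253.4
Primary income: 300.1
Secondary income: 120.3
Current account = 1274.4 + (-253.4) + 300.1 + 120.3 = 1441.4
(Excluded from the current account — financial account: domestic pension funds' purchases of foreign equities 341.3, new loans extended by domestic banks to foreign borrowers 426.7, foreign purchases of domestic corporate bonds 778.4, foreign purchases of equities on the domestic stock exchange 539.6; capital account: capital transfers received from emigrants 58.7.)

1441.4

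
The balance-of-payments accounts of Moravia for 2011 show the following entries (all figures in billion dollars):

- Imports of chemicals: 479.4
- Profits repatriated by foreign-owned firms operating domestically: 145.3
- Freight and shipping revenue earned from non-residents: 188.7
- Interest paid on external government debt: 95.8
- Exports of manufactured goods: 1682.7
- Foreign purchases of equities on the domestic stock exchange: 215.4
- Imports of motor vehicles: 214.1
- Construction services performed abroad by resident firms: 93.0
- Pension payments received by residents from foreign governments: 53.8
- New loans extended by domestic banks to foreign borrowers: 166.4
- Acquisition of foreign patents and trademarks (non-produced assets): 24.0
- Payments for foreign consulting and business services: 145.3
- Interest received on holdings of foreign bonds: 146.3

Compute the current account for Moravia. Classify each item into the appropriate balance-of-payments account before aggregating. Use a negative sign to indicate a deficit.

Goods: -214.1 - 479.4 + 1682.7 = 989.2
Services: 93.0 - 145.3 + 188.7 = 136.4
Primary income: -145.3 + 146.3 - 95.8 = -94.8
Secondary income: 53.8
Current account = 989.2 + 136.4 + (-94.8) + 53.8 = 1084.6
(Excluded from the current account — financial account: foreign purchases of equities on the domestic stock exchange 215.4, new loans extended by domestic banks to foreign borrowers 166.4; capital account: acquisition of foreign patents and trademarks (non-produced assets) 24.0.)

1084.6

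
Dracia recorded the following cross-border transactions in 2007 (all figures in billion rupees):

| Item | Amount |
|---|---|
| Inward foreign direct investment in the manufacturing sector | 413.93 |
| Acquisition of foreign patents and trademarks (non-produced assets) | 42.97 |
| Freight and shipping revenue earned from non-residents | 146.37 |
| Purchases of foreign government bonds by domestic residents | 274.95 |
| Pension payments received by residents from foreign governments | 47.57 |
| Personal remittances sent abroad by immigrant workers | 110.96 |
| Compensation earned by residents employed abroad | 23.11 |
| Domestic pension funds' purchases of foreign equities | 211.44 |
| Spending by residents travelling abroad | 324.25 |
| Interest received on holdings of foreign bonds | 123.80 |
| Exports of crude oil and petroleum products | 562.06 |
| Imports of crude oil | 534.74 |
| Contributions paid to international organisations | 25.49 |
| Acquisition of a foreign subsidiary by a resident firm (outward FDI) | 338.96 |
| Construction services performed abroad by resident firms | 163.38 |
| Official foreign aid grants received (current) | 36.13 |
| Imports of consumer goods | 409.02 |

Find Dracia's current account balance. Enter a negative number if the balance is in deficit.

Goods: -409.02 - 534.74 + 562.06 = -381.70
Services: 163.38 - 324.25 + 146.37 = -14.50
Primary income: 23.11 + 123.80 = 146.91
Secondary income: -110.96 - 25.49 + 36.13 + 47.57 = -52.75
Current account = (-381.70) + (-14.50) + 146.91 + (-52.75) = -302.04
(Excluded from the current account — financial account: inward foreign direct investment in the manufacturing sector 413.93, purchases of foreign government bonds by domestic residents 274.95, domestic pension funds' purchases of foreign equities 211.44, acquisition of a foreign subsidiary by a resident firm (outward FDI) 338.96; capital account: acquisition of foreign patents and trademarks (non-produced assets) 42.97.)

-302.04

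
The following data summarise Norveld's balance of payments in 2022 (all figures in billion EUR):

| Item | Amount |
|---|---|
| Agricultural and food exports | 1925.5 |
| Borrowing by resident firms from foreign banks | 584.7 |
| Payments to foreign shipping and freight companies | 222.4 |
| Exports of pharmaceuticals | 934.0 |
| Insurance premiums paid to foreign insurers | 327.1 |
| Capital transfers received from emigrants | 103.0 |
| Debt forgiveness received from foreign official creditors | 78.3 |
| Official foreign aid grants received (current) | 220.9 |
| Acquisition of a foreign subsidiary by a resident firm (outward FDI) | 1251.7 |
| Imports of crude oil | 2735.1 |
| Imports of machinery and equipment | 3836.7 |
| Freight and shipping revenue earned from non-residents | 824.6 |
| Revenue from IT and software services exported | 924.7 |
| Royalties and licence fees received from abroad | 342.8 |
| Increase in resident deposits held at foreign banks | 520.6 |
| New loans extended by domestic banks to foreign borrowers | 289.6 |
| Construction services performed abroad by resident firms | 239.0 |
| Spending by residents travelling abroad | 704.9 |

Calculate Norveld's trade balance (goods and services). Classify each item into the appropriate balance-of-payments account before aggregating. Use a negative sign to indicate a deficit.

Goods: -2735.1 - 3836.7 + 1925.5 + 934.0 = -3712.3
Services: -327.1 - 222.4 + 239.0 - 704.9 + 824.6 + 924.7 + 342.8 = 1076.7
Trade balance = -3712.3 + 1076.7 = -2635.6
(Excluded from the trade balance — financial account: borrowing by resident firms from foreign banks 584.7, acquisition of a foreign subsidiary by a resident firm (outward FDI) 1251.7, increase in resident deposits held at foreign banks 520.6, new loans extended by domestic banks to foreign borrowers 289.6; capital account: capital transfers received from emigrants 103.0, debt forgiveness received from foreign official creditors 78.3; secondary income: official foreign aid grants received (current) 220.9.)

-2635.6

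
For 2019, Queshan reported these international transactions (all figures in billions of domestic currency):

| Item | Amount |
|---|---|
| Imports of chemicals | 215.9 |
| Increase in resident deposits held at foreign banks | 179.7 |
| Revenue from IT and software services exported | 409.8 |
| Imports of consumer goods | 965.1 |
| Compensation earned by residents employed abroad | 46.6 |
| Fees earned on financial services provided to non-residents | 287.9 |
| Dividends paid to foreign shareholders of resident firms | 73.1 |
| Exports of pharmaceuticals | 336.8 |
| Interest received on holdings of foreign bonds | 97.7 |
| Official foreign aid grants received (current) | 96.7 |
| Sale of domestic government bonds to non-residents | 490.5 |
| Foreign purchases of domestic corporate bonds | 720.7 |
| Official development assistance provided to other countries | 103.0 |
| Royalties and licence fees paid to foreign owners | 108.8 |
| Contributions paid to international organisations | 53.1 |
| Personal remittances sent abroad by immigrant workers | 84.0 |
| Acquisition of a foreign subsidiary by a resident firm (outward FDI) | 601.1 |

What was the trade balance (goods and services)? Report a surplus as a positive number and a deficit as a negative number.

Goods: -965.1 + 336.8 - 215.9 = -844.2
Services: -108.8 + 287.9 + 409.8 = 588.9
Trade balance = -844.2 + 588.9 = -255.3
(Excluded from the trade balance — financial account: increase in resident deposits held at foreign banks 179.7, sale of domestic government bonds to non-residents 490.5, foreign purchases of domestic corporate bonds 720.7, acquisition of a foreign subsidiary by a resident firm (outward FDI) 601.1; primary income: compensation earned by residents employed abroad 46.6, dividends paid to foreign shareholders of resident firms 73.1, interest received on holdings of foreign bonds 97.7; secondary income: official foreign aid grants received (current) 96.7, official development assistance provided to other countries 103.0, contributions paid to international organisations 53.1, personal remittances sent abroad by immigrant workers 84.0.)

-255.3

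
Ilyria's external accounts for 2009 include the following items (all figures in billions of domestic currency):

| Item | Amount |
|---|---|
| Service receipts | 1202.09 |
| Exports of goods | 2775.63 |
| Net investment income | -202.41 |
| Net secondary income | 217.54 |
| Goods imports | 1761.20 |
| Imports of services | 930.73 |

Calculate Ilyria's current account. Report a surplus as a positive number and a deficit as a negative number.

Goods balance = 2775.63 - 1761.20 = 1014.43
Services balance = 1202.09 - 930.73 = 271.36
Trade balance (goods + services) = 1014.43 + 271.36 = 1285.79
Net primary income = -202.41
Net secondary income = 217.54
Current account = 1285.79 + (-202.41) + 217.54 = 1300.92

1300.92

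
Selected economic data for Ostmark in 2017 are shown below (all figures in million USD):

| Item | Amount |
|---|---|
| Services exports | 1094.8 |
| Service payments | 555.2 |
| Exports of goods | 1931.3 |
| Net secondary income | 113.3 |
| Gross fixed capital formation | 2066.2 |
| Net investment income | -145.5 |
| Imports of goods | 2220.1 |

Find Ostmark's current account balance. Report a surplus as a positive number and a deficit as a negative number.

218.6

Goods balance = 1931.3 - 2220.1 = -288.8
Services balance = 1094.8 - 555.2 = 539.6
Trade balance (goods + services) = -288.8 + 539.6 = 250.8
Net primary income = -145.5
Net secondary income = 113.3
Current account = 250.8 + (-145.5) + 113.3 = 218.6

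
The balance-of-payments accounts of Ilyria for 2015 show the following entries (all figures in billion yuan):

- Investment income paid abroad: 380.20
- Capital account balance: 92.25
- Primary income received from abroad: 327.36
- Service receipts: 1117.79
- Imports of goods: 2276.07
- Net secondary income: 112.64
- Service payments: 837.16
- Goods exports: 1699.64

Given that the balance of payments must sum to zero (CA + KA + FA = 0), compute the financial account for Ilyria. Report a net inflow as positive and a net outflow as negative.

Goods balance = 1699.64 - 2276.07 = -576.43
Services balance = 1117.79 - 837.16 = 280.63
Trade balance (goods + services) = -576.43 + 280.63 = -295.80
Net primary income = 327.36 - 380.20 = -52.84
Net secondary income = 112.64
Current account = -295.80 + (-52.84) + 112.64 = -236.00
Financial account = -(-236.00 + 92.25) = 143.75

143.75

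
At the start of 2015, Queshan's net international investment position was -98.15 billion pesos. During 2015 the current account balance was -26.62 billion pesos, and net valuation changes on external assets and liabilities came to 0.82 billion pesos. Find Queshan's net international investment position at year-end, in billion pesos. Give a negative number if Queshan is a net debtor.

Change in NIIP = current account + net valuation change = -26.62 + 0.82 = -25.80
End-of-year NIIP = -98.15 + (-25.80) = -123.95

-123.95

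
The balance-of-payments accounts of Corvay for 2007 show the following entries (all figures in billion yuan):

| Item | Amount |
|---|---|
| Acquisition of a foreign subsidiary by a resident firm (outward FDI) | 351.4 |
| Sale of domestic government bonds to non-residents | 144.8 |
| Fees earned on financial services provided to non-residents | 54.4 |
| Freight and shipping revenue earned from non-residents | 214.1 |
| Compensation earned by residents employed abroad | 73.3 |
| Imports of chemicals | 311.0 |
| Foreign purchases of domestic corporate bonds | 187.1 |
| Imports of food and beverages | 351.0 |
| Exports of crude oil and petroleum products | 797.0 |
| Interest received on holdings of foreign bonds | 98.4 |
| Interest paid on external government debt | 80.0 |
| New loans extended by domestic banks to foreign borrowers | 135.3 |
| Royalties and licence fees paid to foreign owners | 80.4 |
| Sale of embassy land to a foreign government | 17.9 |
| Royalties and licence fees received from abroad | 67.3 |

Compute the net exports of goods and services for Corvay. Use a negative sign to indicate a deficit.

390.4

Goods: 797.0 - 351.0 - 311.0 = 135.0
Services: -80.4 + 67.3 + 214.1 + 54.4 = 255.4
Trade balance = 135.0 + 255.4 = 390.4
(Excluded from the trade balance — financial account: acquisition of a foreign subsidiary by a resident firm (outward FDI) 351.4, sale of domestic government bonds to non-residents 144.8, foreign purchases of domestic corporate bonds 187.1, new loans extended by domestic banks to foreign borrowers 135.3; primary income: compensation earned by residents employed abroad 73.3, interest received on holdings of foreign bonds 98.4, interest paid on external government debt 80.0; capital account: sale of embassy land to a foreign government 17.9.)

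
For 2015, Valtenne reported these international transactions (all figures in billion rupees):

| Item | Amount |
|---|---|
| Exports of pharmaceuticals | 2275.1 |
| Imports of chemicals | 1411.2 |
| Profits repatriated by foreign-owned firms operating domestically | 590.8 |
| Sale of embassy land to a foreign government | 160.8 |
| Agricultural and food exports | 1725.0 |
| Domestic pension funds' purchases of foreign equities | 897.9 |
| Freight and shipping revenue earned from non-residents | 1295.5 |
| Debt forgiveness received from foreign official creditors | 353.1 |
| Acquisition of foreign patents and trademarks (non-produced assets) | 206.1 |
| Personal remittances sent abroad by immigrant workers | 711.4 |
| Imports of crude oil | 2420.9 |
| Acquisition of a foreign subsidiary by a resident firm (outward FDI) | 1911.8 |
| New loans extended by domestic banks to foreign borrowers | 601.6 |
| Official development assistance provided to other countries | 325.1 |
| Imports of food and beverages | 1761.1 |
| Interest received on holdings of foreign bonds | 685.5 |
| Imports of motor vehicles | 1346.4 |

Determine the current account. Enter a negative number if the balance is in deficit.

Goods: -2420.9 + 1725.0 - 1411.2 + 2275.1 - 1761.1 - 1346.4 = -2939.5
Services: 1295.5
Primary income: -590.8 + 685.5 = 94.7
Secondary income: -711.4 - 325.1 = -1036.5
Current account = (-2939.5) + 1295.5 + 94.7 + (-1036.5) = -2585.8
(Excluded from the current account — capital account: sale of embassy land to a foreign government 160.8, debt forgiveness received from foreign official creditors 353.1, acquisition of foreign patents and trademarks (non-produced assets) 206.1; financial account: domestic pension funds' purchases of foreign equities 897.9, acquisition of a foreign subsidiary by a resident firm (outward FDI) 1911.8, new loans extended by domestic banks to foreign borrowers 601.6.)

-2585.8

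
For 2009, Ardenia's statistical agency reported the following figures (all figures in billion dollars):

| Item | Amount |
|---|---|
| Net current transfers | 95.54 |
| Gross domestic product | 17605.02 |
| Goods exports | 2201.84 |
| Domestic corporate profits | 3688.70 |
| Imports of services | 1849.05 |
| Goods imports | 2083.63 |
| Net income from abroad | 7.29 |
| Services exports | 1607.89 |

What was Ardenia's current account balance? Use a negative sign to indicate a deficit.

Goods balance = 2201.84 - 2083.63 = 118.21
Services balance = 1607.89 - 1849.05 = -241.16
Trade balance (goods + services) = 118.21 + (-241.16) = -122.95
Net primary income = 7.29
Net secondary income = 95.54
Current account = -122.95 + 7.29 + 95.54 = -20.12

-20.12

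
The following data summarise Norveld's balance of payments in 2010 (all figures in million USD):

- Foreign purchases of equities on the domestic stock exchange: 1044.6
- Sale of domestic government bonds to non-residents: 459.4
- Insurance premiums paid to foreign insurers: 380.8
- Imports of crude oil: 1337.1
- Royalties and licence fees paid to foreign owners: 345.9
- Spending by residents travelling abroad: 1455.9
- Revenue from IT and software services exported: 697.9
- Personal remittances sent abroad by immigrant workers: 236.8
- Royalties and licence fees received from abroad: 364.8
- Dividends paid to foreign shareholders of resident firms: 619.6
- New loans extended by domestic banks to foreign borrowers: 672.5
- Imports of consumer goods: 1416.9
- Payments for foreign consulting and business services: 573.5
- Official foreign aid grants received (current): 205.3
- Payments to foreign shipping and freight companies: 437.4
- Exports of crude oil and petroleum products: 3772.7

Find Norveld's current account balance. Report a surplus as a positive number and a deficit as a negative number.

-1763.2

Goods: 3772.7 - 1337.1 - 1416.9 = 1018.7
Services: -1455.9 - 573.5 - 380.8 + 697.9 + 364.8 - 345.9 - 437.4 = -2130.8
Primary income: -619.6
Secondary income: 205.3 - 236.8 = -31.5
Current account = 1018.7 + (-2130.8) + (-619.6) + (-31.5) = -1763.2
(Excluded from the current account — financial account: foreign purchases of equities on the domestic stock exchange 1044.6, sale of domestic government bonds to non-residents 459.4, new loans extended by domestic banks to foreign borrowers 672.5.)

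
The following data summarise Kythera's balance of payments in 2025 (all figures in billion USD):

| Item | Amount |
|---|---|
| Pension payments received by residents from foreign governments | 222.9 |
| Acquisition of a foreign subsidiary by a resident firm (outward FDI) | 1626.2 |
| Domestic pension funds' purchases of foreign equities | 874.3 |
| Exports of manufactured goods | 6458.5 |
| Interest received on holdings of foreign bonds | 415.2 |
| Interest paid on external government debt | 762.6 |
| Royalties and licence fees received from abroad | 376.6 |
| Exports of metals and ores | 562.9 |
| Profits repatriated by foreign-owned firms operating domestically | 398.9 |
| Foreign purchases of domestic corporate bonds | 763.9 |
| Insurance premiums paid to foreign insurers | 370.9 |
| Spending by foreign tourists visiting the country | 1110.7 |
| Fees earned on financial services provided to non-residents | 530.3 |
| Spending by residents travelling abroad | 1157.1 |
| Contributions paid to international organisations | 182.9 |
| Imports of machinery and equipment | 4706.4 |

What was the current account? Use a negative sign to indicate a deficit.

Goods: 562.9 + 6458.5 - 4706.4 = 2315.0
Services: 1110.7 + 530.3 + 376.6 - 370.9 - 1157.1 = 489.6
Primary income: -762.6 + 415.2 - 398.9 = -746.3
Secondary income: 222.9 - 182.9 = 40.0
Current account = 2315.0 + 489.6 + (-746.3) + 40.0 = 2098.3
(Excluded from the current account — financial account: acquisition of a foreign subsidiary by a resident firm (outward FDI) 1626.2, domestic pension funds' purchases of foreign equities 874.3, foreign purchases of domestic corporate bonds 763.9.)

2098.3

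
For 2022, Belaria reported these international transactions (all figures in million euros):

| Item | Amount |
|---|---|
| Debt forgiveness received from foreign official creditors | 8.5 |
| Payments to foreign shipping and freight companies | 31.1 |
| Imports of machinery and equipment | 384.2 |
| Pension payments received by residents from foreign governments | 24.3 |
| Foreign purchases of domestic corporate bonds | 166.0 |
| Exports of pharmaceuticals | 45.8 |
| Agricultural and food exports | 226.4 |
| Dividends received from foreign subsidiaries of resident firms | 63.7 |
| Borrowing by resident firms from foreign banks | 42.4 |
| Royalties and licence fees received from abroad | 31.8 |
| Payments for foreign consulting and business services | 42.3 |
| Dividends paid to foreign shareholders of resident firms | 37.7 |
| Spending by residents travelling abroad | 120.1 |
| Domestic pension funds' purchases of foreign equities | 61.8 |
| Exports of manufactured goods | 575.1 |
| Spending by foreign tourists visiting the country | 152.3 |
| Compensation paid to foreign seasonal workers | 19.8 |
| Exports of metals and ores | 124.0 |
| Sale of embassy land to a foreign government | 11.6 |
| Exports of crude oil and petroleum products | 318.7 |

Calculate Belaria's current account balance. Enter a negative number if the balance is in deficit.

Goods: 318.7 - 384.2 + 124.0 + 575.1 + 45.8 + 226.4 = 905.8
Services: 31.8 - 120.1 - 42.3 + 152.3 - 31.1 = -9.4
Primary income: 63.7 - 19.8 - 37.7 = 6.2
Secondary income: 24.3
Current account = 905.8 + (-9.4) + 6.2 + 24.3 = 926.9
(Excluded from the current account — capital account: debt forgiveness received from foreign official creditors 8.5, sale of embassy land to a foreign government 11.6; financial account: foreign purchases of domestic corporate bonds 166.0, borrowing by resident firms from foreign banks 42.4, domestic pension funds' purchases of foreign equities 61.8.)

926.9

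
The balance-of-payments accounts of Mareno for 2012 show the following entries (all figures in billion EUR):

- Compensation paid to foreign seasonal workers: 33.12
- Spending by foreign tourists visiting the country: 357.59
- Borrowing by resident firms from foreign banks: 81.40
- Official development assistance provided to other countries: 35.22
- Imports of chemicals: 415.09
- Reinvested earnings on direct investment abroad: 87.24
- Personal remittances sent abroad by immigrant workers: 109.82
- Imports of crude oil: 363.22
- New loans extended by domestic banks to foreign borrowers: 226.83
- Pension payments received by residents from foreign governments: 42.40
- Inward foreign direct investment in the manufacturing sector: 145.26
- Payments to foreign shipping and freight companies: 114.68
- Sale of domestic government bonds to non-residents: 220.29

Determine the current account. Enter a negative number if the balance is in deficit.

-583.92

Goods: -363.22 - 415.09 = -778.31
Services: 357.59 - 114.68 = 242.91
Primary income: -33.12 + 87.24 = 54.12
Secondary income: -35.22 + 42.40 - 109.82 = -102.64
Current account = (-778.31) + 242.91 + 54.12 + (-102.64) = -583.92
(Excluded from the current account — financial account: borrowing by resident firms from foreign banks 81.40, new loans extended by domestic banks to foreign borrowers 226.83, inward foreign direct investment in the manufacturing sector 145.26, sale of domestic government bonds to non-residents 220.29.)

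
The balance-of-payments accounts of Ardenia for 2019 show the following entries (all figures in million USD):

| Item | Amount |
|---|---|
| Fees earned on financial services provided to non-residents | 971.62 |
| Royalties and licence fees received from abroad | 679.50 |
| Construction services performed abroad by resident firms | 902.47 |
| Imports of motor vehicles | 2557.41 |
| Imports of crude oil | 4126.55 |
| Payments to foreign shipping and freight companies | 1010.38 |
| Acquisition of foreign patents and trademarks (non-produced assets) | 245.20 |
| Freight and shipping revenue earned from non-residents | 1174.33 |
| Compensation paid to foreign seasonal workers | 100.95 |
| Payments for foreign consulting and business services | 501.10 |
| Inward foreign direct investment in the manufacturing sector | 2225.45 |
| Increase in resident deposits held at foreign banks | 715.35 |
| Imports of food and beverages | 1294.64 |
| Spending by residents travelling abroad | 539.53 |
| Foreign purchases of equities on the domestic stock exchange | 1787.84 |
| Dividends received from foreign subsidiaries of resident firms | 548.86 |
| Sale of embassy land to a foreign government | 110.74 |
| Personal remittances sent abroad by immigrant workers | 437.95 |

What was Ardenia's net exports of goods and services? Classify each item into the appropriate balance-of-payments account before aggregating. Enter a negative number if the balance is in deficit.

Goods: -4126.55 - 1294.64 - 2557.41 = -7978.60
Services: -1010.38 + 1174.33 - 501.10 + 679.50 + 902.47 + 971.62 - 539.53 = 1676.91
Trade balance = -7978.60 + 1676.91 = -6301.69
(Excluded from the trade balance — capital account: acquisition of foreign patents and trademarks (non-produced assets) 245.20, sale of embassy land to a foreign government 110.74; primary income: compensation paid to foreign seasonal workers 100.95, dividends received from foreign subsidiaries of resident firms 548.86; financial account: inward foreign direct investment in the manufacturing sector 2225.45, increase in resident deposits held at foreign banks 715.35, foreign purchases of equities on the domestic stock exchange 1787.84; secondary income: personal remittances sent abroad by immigrant workers 437.95.)

-6301.69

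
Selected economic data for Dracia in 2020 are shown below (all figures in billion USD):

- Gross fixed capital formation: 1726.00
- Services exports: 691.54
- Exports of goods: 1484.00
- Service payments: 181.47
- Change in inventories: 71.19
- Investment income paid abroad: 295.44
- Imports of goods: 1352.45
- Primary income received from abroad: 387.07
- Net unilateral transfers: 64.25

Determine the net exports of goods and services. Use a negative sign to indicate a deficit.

Goods balance = 1484.00 - 1352.45 = 131.55
Services balance = 691.54 - 181.47 = 510.07
Trade balance (goods + services) = 131.55 + 510.07 = 641.62

641.62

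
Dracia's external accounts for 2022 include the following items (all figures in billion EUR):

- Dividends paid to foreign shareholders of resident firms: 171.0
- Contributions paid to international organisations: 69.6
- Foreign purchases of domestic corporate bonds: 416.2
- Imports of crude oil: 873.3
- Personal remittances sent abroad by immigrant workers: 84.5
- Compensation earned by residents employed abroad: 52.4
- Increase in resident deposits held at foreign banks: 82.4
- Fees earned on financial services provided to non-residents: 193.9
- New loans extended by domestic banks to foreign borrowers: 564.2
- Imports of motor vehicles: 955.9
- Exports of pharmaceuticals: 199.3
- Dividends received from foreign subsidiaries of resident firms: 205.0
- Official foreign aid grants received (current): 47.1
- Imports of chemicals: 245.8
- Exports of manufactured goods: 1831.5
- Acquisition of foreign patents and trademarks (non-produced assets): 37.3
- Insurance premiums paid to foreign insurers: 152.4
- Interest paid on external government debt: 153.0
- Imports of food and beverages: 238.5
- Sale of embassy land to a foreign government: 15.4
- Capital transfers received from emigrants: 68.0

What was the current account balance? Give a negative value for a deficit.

-414.8

Goods: -955.9 - 245.8 - 873.3 - 238.5 + 199.3 + 1831.5 = -282.7
Services: -152.4 + 193.9 = 41.5
Primary income: -153.0 - 171.0 + 205.0 + 52.4 = -66.6
Secondary income: -84.5 + 47.1 - 69.6 = -107.0
Current account = (-282.7) + 41.5 + (-66.6) + (-107.0) = -414.8
(Excluded from the current account — financial account: foreign purchases of domestic corporate bonds 416.2, increase in resident deposits held at foreign banks 82.4, new loans extended by domestic banks to foreign borrowers 564.2; capital account: acquisition of foreign patents and trademarks (non-produced assets) 37.3, sale of embassy land to a foreign government 15.4, capital transfers received from emigrants 68.0.)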